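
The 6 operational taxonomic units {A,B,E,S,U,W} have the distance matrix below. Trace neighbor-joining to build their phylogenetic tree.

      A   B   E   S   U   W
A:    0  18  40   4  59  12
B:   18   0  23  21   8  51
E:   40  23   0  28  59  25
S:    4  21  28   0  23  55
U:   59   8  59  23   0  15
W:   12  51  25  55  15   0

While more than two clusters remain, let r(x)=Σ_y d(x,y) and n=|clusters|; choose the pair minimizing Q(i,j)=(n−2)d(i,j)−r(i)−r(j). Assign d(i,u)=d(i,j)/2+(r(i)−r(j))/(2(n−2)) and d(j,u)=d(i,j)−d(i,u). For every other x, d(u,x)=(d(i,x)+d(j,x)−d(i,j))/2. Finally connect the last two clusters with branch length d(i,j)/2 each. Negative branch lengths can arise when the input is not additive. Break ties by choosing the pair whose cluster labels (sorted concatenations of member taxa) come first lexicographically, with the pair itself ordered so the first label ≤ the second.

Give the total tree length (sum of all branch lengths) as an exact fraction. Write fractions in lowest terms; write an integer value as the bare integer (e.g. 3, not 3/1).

567/8

1. join U+W (d=15, Q=-262) ⇒ UW; edges |U|=33/4, |W|=27/4
  updated: d(A,UW)=28, d(B,UW)=22, d(E,UW)=69/2, d(S,UW)=63/2
2. join A+S (d=4, Q=-325/2) ⇒ AS; edges |A|=35/12, |S|=13/12
  updated: d(AS,B)=35/2, d(AS,E)=32, d(AS,UW)=111/4
3. join AS+UW (d=111/4, Q=-106) ⇒ ASUW; edges |AS|=97/8, |UW|=125/8
  updated: d(ASUW,B)=47/8, d(ASUW,E)=155/8
4. join ASUW+B (d=47/8, Q=-193/4) ⇒ ABSUW; edges |ASUW|=9/8, |B|=19/4
  updated: d(ABSUW,E)=73/4
5. join ABSUW+E (d=73/4) ⇒ ABESUW; edges |ABSUW|=73/8, |E|=73/8
final tree: ((((A:35/12,S:13/12):97/8,(U:33/4,W:27/4):125/8):9/8,B:19/4):73/8,E:73/8)
total length: 567/8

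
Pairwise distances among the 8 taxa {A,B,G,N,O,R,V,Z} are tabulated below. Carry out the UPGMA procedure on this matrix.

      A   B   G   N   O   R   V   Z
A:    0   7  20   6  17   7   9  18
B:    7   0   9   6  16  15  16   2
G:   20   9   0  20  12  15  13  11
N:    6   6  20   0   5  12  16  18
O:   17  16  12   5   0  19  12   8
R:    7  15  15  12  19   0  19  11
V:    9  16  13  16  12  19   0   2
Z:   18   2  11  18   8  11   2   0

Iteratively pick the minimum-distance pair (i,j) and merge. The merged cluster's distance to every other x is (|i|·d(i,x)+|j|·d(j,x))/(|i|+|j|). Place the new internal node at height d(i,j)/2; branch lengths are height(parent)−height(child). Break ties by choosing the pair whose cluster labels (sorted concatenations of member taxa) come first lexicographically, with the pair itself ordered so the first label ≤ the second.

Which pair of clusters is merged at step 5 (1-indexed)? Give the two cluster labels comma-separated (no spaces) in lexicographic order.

step 1: merge (B,Z) at d=2; branch lengths B→1, Z→1; new cluster BZ
  updated: d(A,BZ)=25/2, d(BZ,G)=10, d(BZ,N)=12, d(BZ,O)=12, d(BZ,R)=13, d(BZ,V)=9
step 2: merge (N,O) at d=5; branch lengths N→5/2, O→5/2; new cluster NO
  updated: d(A,NO)=23/2, d(BZ,NO)=12, d(G,NO)=16, d(NO,R)=31/2, d(NO,V)=14
step 3: merge (A,R) at d=7; branch lengths A→7/2, R→7/2; new cluster AR
  updated: d(AR,BZ)=51/4, d(AR,G)=35/2, d(AR,NO)=27/2, d(AR,V)=14
step 4: merge (BZ,V) at d=9; branch lengths BZ→7/2, V→9/2; new cluster BVZ
  updated: d(AR,BVZ)=79/6, d(BVZ,G)=11, d(BVZ,NO)=38/3
step 5: merge (BVZ,G) at d=11; branch lengths BVZ→1, G→11/2; new cluster BGVZ
  updated: d(AR,BGVZ)=57/4, d(BGVZ,NO)=27/2
step 6: merge (AR,NO) at d=27/2; branch lengths AR→13/4, NO→17/4; new cluster ANOR
  updated: d(ANOR,BGVZ)=111/8
step 7: merge (ANOR,BGVZ) at d=111/8; branch lengths ANOR→3/16, BGVZ→23/16; new cluster ABGNORVZ
final tree: (((A:7/2,R:7/2):13/4,(N:5/2,O:5/2):17/4):3/16,(((B:1,Z:1):7/2,V:9/2):1,G:11/2):23/16)
total length: 301/8

BVZ,G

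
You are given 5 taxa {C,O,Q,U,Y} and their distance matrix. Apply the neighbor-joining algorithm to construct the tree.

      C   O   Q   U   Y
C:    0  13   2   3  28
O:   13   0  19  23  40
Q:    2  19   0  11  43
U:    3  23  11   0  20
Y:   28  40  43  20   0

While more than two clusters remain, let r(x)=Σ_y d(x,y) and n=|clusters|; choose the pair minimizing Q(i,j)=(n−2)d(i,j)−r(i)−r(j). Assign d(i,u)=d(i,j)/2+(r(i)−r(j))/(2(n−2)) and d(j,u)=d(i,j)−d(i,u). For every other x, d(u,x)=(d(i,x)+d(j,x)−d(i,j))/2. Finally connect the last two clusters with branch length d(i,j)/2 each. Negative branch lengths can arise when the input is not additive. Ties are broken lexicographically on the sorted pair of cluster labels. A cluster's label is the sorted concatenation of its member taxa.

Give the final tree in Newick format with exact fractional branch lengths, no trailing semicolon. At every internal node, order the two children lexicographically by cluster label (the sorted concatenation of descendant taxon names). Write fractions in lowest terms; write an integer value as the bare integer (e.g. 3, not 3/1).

iteration 1: select U,Y (d=20, Q=-128); attach at lengths (-7/3, 67/3); label the merged cluster UY
  updated: d(C,UY)=11/2, d(O,UY)=43/2, d(Q,UY)=17
iteration 2: select C,Q (d=2, Q=-109/2); attach at lengths (-27/8, 43/8); label the merged cluster CQ
  updated: d(CQ,O)=15, d(CQ,UY)=41/4
iteration 3: select CQ,O (d=15, Q=-187/4); attach at lengths (15/8, 105/8); label the merged cluster COQ
  updated: d(COQ,UY)=67/8
iteration 4: select COQ,UY (d=67/8); attach at lengths (67/16, 67/16); label the merged cluster COQUY
final tree: (((C:-27/8,Q:43/8):15/8,O:105/8):67/16,(U:-7/3,Y:67/3):67/16)
total length: 363/8

(((C:-27/8,Q:43/8):15/8,O:105/8):67/16,(U:-7/3,Y:67/3):67/16)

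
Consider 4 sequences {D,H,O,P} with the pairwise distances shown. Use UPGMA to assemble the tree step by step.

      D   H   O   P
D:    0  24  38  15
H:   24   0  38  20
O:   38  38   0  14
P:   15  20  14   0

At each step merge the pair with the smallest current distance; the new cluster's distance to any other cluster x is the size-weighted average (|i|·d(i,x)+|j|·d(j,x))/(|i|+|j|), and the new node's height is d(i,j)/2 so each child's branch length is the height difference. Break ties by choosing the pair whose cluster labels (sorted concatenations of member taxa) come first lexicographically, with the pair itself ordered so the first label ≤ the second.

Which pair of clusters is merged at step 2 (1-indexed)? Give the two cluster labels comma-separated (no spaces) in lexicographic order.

step 1: merge (O,P) at d=14; branch lengths O→7, P→7; new cluster OP
  updated: d(D,OP)=53/2, d(H,OP)=29
step 2: merge (D,H) at d=24; branch lengths D→12, H→12; new cluster DH
  updated: d(DH,OP)=111/4
step 3: merge (DH,OP) at d=111/4; branch lengths DH→15/8, OP→55/8; new cluster DHOP
final tree: ((D:12,H:12):15/8,(O:7,P:7):55/8)
total length: 187/4

D,H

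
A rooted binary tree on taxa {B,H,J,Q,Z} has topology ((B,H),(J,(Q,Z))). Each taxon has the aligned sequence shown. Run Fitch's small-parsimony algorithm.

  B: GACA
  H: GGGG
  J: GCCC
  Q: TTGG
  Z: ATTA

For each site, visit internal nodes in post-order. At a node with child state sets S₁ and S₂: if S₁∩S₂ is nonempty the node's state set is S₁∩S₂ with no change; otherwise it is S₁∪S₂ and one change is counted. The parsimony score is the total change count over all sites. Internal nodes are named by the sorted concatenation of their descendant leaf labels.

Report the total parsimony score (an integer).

[col 0] BH: children B:{G}, H:{G} ∩→ {G}; cost 0
[col 0] QZ: children Q:{T}, Z:{A} ∪→ {A,T}; cost 1
[col 0] JQZ: children J:{G}, QZ:{A,T} ∪→ {A,G,T}; cost 1
[col 0] BHJQZ: children BH:{G}, JQZ:{A,G,T} ∩→ {G}; cost 0
[col 1] BH: children B:{A}, H:{G} ∪→ {A,G}; cost 1
[col 1] QZ: children Q:{T}, Z:{T} ∩→ {T}; cost 0
[col 1] JQZ: children J:{C}, QZ:{T} ∪→ {C,T}; cost 1
[col 1] BHJQZ: children BH:{A,G}, JQZ:{C,T} ∪→ {A,C,G,T}; cost 1
[col 2] BH: children B:{C}, H:{G} ∪→ {C,G}; cost 1
[col 2] QZ: children Q:{G}, Z:{T} ∪→ {G,T}; cost 1
[col 2] JQZ: children J:{C}, QZ:{G,T} ∪→ {C,G,T}; cost 1
[col 2] BHJQZ: children BH:{C,G}, JQZ:{C,G,T} ∩→ {C,G}; cost 0
[col 3] BH: children B:{A}, H:{G} ∪→ {A,G}; cost 1
[col 3] QZ: children Q:{G}, Z:{A} ∪→ {A,G}; cost 1
[col 3] JQZ: children J:{C}, QZ:{A,G} ∪→ {A,C,G}; cost 1
[col 3] BHJQZ: children BH:{A,G}, JQZ:{A,C,G} ∩→ {A,G}; cost 0
per-site changes: [2, 3, 3, 3]; total = 11

11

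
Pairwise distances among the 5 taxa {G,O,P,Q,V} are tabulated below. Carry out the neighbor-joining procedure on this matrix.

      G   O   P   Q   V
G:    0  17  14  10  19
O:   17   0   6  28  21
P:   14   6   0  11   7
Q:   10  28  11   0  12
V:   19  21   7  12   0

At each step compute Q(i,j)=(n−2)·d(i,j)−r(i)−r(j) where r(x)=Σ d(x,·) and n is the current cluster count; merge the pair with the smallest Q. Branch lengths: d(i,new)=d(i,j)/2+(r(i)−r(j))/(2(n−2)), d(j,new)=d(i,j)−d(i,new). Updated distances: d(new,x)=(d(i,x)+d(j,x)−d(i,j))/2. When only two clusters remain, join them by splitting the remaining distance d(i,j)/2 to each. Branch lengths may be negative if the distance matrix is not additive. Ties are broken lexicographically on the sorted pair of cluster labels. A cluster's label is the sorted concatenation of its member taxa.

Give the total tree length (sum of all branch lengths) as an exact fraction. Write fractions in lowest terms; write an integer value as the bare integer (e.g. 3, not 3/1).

63/2

iteration 1: select O,P (d=6, Q=-92); attach at lengths (26/3, -8/3); label the merged cluster OP
  updated: d(G,OP)=25/2, d(OP,Q)=33/2, d(OP,V)=11
iteration 2: select G,Q (d=10, Q=-60); attach at lengths (23/4, 17/4); label the merged cluster GQ
  updated: d(GQ,OP)=19/2, d(GQ,V)=21/2
iteration 3: select GQ,OP (d=19/2, Q=-31); attach at lengths (9/2, 5); label the merged cluster GOPQ
  updated: d(GOPQ,V)=6
iteration 4: select GOPQ,V (d=6); attach at lengths (3, 3); label the merged cluster GOPQV
final tree: (((G:23/4,Q:17/4):9/2,(O:26/3,P:-8/3):5):3,V:3)
total length: 63/2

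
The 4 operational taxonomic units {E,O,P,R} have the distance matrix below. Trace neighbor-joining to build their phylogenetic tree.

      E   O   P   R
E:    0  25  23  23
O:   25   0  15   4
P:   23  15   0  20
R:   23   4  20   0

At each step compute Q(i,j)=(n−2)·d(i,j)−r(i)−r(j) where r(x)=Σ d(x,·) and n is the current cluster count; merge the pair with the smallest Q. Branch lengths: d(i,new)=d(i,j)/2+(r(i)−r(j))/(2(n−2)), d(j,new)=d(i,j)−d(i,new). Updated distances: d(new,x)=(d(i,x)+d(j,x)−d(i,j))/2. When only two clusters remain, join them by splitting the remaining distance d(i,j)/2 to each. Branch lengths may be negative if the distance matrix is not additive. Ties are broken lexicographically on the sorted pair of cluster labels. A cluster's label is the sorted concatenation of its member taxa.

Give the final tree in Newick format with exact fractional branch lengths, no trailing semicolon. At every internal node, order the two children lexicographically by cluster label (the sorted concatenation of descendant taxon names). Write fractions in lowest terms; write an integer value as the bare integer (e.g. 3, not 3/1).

(((E:59/4,P:33/4):29/4,O:5/4):11/8,R:11/8)

iteration 1: select E,P (d=23, Q=-83); attach at lengths (59/4, 33/4); label the merged cluster EP
  updated: d(EP,O)=17/2, d(EP,R)=10
iteration 2: select EP,O (d=17/2, Q=-45/2); attach at lengths (29/4, 5/4); label the merged cluster EOP
  updated: d(EOP,R)=11/4
iteration 3: select EOP,R (d=11/4); attach at lengths (11/8, 11/8); label the merged cluster EOPR
final tree: (((E:59/4,P:33/4):29/4,O:5/4):11/8,R:11/8)
total length: 137/4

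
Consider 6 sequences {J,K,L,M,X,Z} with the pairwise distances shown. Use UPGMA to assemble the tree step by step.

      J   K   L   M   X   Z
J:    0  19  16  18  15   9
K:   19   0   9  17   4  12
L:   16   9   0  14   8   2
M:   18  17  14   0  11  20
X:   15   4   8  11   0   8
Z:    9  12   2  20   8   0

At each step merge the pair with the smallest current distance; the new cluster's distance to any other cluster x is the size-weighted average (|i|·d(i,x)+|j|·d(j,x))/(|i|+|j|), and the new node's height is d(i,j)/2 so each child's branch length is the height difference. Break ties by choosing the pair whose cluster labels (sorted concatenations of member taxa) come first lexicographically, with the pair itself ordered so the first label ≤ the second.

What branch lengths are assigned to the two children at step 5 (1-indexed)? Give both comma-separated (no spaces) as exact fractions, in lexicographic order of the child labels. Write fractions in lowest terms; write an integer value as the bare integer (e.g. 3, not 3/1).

step 1: merge (L,Z) at d=2; branch lengths L→1, Z→1; new cluster LZ
  updated: d(J,LZ)=25/2, d(K,LZ)=21/2, d(LZ,M)=17, d(LZ,X)=8
step 2: merge (K,X) at d=4; branch lengths K→2, X→2; new cluster KX
  updated: d(J,KX)=17, d(KX,LZ)=37/4, d(KX,M)=14
step 3: merge (KX,LZ) at d=37/4; branch lengths KX→21/8, LZ→29/8; new cluster KLXZ
  updated: d(J,KLXZ)=59/4, d(KLXZ,M)=31/2
step 4: merge (J,KLXZ) at d=59/4; branch lengths J→59/8, KLXZ→11/4; new cluster JKLXZ
  updated: d(JKLXZ,M)=16
step 5: merge (JKLXZ,M) at d=16; branch lengths JKLXZ→5/8, M→8; new cluster JKLMXZ
final tree: ((J:59/8,((K:2,X:2):21/8,(L:1,Z:1):29/8):11/4):5/8,M:8)
total length: 31

5/8,8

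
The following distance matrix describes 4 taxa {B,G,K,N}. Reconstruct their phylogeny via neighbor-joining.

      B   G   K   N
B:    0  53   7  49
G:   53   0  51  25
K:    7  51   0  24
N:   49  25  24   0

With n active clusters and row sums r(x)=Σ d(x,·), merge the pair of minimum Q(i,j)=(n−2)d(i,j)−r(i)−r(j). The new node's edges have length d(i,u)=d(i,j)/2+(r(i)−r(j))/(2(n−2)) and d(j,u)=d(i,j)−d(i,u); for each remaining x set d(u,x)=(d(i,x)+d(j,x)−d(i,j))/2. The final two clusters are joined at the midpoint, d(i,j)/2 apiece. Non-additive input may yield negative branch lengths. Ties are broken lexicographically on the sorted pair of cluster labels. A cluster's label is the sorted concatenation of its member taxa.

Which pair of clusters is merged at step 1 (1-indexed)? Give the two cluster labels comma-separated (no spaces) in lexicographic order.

iteration 1: select B,K (d=7, Q=-177); attach at lengths (41/4, -13/4); label the merged cluster BK
  updated: d(BK,G)=97/2, d(BK,N)=33
iteration 2: select BK,G (d=97/2, Q=-213/2); attach at lengths (113/4, 81/4); label the merged cluster BGK
  updated: d(BGK,N)=19/4
iteration 3: select BGK,N (d=19/4); attach at lengths (19/8, 19/8); label the merged cluster BGKN
final tree: (((B:41/4,K:-13/4):113/4,G:81/4):19/8,N:19/8)
total length: 241/4

B,K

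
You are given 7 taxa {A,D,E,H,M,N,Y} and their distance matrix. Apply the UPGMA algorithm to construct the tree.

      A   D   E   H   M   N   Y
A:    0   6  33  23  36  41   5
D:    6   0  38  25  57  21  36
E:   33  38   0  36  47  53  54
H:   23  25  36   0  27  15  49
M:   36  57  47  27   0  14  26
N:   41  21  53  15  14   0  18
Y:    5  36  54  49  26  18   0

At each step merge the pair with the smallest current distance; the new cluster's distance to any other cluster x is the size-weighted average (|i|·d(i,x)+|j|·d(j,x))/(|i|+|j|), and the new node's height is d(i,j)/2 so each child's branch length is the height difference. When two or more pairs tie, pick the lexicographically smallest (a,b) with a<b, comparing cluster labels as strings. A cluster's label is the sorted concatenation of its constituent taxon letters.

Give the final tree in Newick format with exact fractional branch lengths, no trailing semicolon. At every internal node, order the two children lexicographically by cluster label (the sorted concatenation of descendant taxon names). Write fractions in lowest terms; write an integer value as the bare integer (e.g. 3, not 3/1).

step 1: merge (A,Y) at d=5; branch lengths A→5/2, Y→5/2; new cluster AY
  updated: d(AY,D)=21, d(AY,E)=87/2, d(AY,H)=36, d(AY,M)=31, d(AY,N)=59/2
step 2: merge (M,N) at d=14; branch lengths M→7, N→7; new cluster MN
  updated: d(AY,MN)=121/4, d(D,MN)=39, d(E,MN)=50, d(H,MN)=21
step 3: merge (AY,D) at d=21; branch lengths AY→8, D→21/2; new cluster ADY
  updated: d(ADY,E)=125/3, d(ADY,H)=97/3, d(ADY,MN)=199/6
step 4: merge (H,MN) at d=21; branch lengths H→21/2, MN→7/2; new cluster HMN
  updated: d(ADY,HMN)=296/9, d(E,HMN)=136/3
step 5: merge (ADY,HMN) at d=296/9; branch lengths ADY→107/18, HMN→107/18; new cluster ADHMNY
  updated: d(ADHMNY,E)=87/2
step 6: merge (ADHMNY,E) at d=87/2; branch lengths ADHMNY→191/36, E→87/4; new cluster ADEHMNY
final tree: ((((A:5/2,Y:5/2):8,D:21/2):107/18,(H:21/2,(M:7,N:7):7/2):107/18):191/36,E:87/4)
total length: 814/9

((((A:5/2,Y:5/2):8,D:21/2):107/18,(H:21/2,(M:7,N:7):7/2):107/18):191/36,E:87/4)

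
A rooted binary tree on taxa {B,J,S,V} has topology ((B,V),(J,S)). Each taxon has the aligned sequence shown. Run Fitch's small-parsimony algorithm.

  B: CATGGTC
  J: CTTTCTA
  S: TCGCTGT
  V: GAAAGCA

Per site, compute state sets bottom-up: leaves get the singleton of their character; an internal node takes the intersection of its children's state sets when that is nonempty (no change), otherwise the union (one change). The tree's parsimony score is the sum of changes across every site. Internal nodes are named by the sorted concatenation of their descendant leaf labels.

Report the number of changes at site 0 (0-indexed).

2

site 0, node BV: B={C} ∪ V={G} → {C,G} (+1)
site 0, node JS: J={C} ∪ S={T} → {C,T} (+1)
site 0, node BJSV: BV={C,G} ∩ JS={C,T} → {C} (+0)
site 1, node BV: B={A} ∩ V={A} → {A} (+0)
site 1, node JS: J={T} ∪ S={C} → {C,T} (+1)
site 1, node BJSV: BV={A} ∪ JS={C,T} → {A,C,T} (+1)
site 2, node BV: B={T} ∪ V={A} → {A,T} (+1)
site 2, node JS: J={T} ∪ S={G} → {G,T} (+1)
site 2, node BJSV: BV={A,T} ∩ JS={G,T} → {T} (+0)
site 3, node BV: B={G} ∪ V={A} → {A,G} (+1)
site 3, node JS: J={T} ∪ S={C} → {C,T} (+1)
site 3, node BJSV: BV={A,G} ∪ JS={C,T} → {A,C,G,T} (+1)
site 4, node BV: B={G} ∩ V={G} → {G} (+0)
site 4, node JS: J={C} ∪ S={T} → {C,T} (+1)
site 4, node BJSV: BV={G} ∪ JS={C,T} → {C,G,T} (+1)
site 5, node BV: B={T} ∪ V={C} → {C,T} (+1)
site 5, node JS: J={T} ∪ S={G} → {G,T} (+1)
site 5, node BJSV: BV={C,T} ∩ JS={G,T} → {T} (+0)
site 6, node BV: B={C} ∪ V={A} → {A,C} (+1)
site 6, node JS: J={A} ∪ S={T} → {A,T} (+1)
site 6, node BJSV: BV={A,C} ∩ JS={A,T} → {A} (+0)
per-site changes: [2, 2, 2, 3, 2, 2, 2]; total = 15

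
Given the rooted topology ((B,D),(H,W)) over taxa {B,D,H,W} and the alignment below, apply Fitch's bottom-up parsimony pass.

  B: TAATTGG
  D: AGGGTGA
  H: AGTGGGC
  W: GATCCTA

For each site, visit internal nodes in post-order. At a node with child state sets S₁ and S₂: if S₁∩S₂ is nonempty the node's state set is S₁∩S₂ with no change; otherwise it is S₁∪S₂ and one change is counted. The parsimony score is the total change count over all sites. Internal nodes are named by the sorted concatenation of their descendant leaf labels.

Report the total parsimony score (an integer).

BD@0: {T} ∪ {A} = {A,T} (union, +1)
HW@0: {A} ∪ {G} = {A,G} (union, +1)
BDHW@0: {A,T} ∩ {A,G} = {A} (intersection, +0)
BD@1: {A} ∪ {G} = {A,G} (union, +1)
HW@1: {G} ∪ {A} = {A,G} (union, +1)
BDHW@1: {A,G} ∩ {A,G} = {A,G} (intersection, +0)
BD@2: {A} ∪ {G} = {A,G} (union, +1)
HW@2: {T} ∩ {T} = {T} (intersection, +0)
BDHW@2: {A,G} ∪ {T} = {A,G,T} (union, +1)
BD@3: {T} ∪ {G} = {G,T} (union, +1)
HW@3: {G} ∪ {C} = {C,G} (union, +1)
BDHW@3: {G,T} ∩ {C,G} = {G} (intersection, +0)
BD@4: {T} ∩ {T} = {T} (intersection, +0)
HW@4: {G} ∪ {C} = {C,G} (union, +1)
BDHW@4: {T} ∪ {C,G} = {C,G,T} (union, +1)
BD@5: {G} ∩ {G} = {G} (intersection, +0)
HW@5: {G} ∪ {T} = {G,T} (union, +1)
BDHW@5: {G} ∩ {G,T} = {G} (intersection, +0)
BD@6: {G} ∪ {A} = {A,G} (union, +1)
HW@6: {C} ∪ {A} = {A,C} (union, +1)
BDHW@6: {A,G} ∩ {A,C} = {A} (intersection, +0)
per-site changes: [2, 2, 2, 2, 2, 1, 2]; total = 13

13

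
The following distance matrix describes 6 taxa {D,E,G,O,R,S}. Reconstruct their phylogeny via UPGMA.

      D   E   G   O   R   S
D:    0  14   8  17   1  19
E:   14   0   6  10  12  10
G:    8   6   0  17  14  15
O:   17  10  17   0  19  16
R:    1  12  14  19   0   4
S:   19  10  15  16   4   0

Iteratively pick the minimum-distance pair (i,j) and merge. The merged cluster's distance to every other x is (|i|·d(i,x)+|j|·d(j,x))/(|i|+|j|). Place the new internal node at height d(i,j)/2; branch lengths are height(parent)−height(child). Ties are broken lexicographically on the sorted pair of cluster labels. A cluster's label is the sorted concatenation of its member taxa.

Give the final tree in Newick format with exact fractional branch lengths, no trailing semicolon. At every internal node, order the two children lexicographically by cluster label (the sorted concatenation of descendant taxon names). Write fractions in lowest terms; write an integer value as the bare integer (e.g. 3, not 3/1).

((((D:1/2,R:1/2):21/4,S:23/4):1/3,(E:3,G:3):37/12):109/60,O:79/10)

iteration 1: select D,R (d=1); attach at lengths (1/2, 1/2); label the merged cluster DR
  updated: d(DR,E)=13, d(DR,G)=11, d(DR,O)=18, d(DR,S)=23/2
iteration 2: select E,G (d=6); attach at lengths (3, 3); label the merged cluster EG
  updated: d(DR,EG)=12, d(EG,O)=27/2, d(EG,S)=25/2
iteration 3: select DR,S (d=23/2); attach at lengths (21/4, 23/4); label the merged cluster DRS
  updated: d(DRS,EG)=73/6, d(DRS,O)=52/3
iteration 4: select DRS,EG (d=73/6); attach at lengths (1/3, 37/12); label the merged cluster DEGRS
  updated: d(DEGRS,O)=79/5
iteration 5: select DEGRS,O (d=79/5); attach at lengths (109/60, 79/10); label the merged cluster DEGORS
final tree: ((((D:1/2,R:1/2):21/4,S:23/4):1/3,(E:3,G:3):37/12):109/60,O:79/10)
total length: 467/15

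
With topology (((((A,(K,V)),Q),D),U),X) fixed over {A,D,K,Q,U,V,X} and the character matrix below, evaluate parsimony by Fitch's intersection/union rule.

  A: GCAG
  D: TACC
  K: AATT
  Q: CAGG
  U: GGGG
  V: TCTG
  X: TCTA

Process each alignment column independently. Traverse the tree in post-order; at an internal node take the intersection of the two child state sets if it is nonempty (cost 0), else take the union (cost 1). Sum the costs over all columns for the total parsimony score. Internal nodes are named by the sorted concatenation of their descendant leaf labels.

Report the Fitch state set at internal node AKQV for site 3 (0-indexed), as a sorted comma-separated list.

G

site 0, node KV: K={A} ∪ V={T} → {A,T} (+1)
site 0, node AKV: A={G} ∪ KV={A,T} → {A,G,T} (+1)
site 0, node AKQV: AKV={A,G,T} ∪ Q={C} → {A,C,G,T} (+1)
site 0, node ADKQV: AKQV={A,C,G,T} ∩ D={T} → {T} (+0)
site 0, node ADKQUV: ADKQV={T} ∪ U={G} → {G,T} (+1)
site 0, node ADKQUVX: ADKQUV={G,T} ∩ X={T} → {T} (+0)
site 1, node KV: K={A} ∪ V={C} → {A,C} (+1)
site 1, node AKV: A={C} ∩ KV={A,C} → {C} (+0)
site 1, node AKQV: AKV={C} ∪ Q={A} → {A,C} (+1)
site 1, node ADKQV: AKQV={A,C} ∩ D={A} → {A} (+0)
site 1, node ADKQUV: ADKQV={A} ∪ U={G} → {A,G} (+1)
site 1, node ADKQUVX: ADKQUV={A,G} ∪ X={C} → {A,C,G} (+1)
site 2, node KV: K={T} ∩ V={T} → {T} (+0)
site 2, node AKV: A={A} ∪ KV={T} → {A,T} (+1)
site 2, node AKQV: AKV={A,T} ∪ Q={G} → {A,G,T} (+1)
site 2, node ADKQV: AKQV={A,G,T} ∪ D={C} → {A,C,G,T} (+1)
site 2, node ADKQUV: ADKQV={A,C,G,T} ∩ U={G} → {G} (+0)
site 2, node ADKQUVX: ADKQUV={G} ∪ X={T} → {G,T} (+1)
site 3, node KV: K={T} ∪ V={G} → {G,T} (+1)
site 3, node AKV: A={G} ∩ KV={G,T} → {G} (+0)
site 3, node AKQV: AKV={G} ∩ Q={G} → {G} (+0)
site 3, node ADKQV: AKQV={G} ∪ D={C} → {C,G} (+1)
site 3, node ADKQUV: ADKQV={C,G} ∩ U={G} → {G} (+0)
site 3, node ADKQUVX: ADKQUV={G} ∪ X={A} → {A,G} (+1)
per-site changes: [4, 4, 4, 3]; total = 15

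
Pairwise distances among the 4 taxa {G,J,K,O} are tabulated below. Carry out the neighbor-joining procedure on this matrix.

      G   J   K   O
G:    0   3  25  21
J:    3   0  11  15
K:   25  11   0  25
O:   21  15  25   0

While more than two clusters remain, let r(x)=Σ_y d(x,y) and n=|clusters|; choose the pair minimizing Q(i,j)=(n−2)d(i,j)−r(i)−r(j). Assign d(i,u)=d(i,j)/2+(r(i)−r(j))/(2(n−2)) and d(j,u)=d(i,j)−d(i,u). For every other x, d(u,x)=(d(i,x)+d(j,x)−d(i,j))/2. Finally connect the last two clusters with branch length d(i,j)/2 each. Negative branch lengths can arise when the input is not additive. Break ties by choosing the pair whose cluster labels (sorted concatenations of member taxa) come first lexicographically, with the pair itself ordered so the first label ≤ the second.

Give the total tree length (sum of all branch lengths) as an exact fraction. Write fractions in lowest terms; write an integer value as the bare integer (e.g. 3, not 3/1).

step 1: merge (G,J) at d=3, Q=-72; branch lengths G→13/2, J→-7/2; new cluster GJ
  updated: d(GJ,K)=33/2, d(GJ,O)=33/2
step 2: merge (GJ,K) at d=33/2, Q=-58; branch lengths GJ→4, K→25/2; new cluster GJK
  updated: d(GJK,O)=25/2
step 3: merge (GJK,O) at d=25/2; branch lengths GJK→25/4, O→25/4; new cluster GJKO
final tree: (((G:13/2,J:-7/2):4,K:25/2):25/4,O:25/4)
total length: 32

32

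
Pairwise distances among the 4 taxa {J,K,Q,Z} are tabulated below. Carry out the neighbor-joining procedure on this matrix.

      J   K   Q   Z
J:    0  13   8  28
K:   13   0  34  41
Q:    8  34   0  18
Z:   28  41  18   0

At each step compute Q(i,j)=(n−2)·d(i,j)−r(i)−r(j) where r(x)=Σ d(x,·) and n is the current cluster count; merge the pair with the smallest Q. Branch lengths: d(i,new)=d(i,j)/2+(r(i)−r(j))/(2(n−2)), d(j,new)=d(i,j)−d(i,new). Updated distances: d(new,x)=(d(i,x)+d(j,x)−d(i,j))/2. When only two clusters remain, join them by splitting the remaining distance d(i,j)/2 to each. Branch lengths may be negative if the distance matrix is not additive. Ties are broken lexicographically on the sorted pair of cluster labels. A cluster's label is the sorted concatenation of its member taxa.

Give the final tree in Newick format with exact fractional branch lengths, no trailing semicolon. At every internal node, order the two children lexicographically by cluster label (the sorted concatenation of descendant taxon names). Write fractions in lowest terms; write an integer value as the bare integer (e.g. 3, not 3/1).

iteration 1: select J,K (d=13, Q=-111); attach at lengths (-13/4, 65/4); label the merged cluster JK
  updated: d(JK,Q)=29/2, d(JK,Z)=28
iteration 2: select JK,Q (d=29/2, Q=-121/2); attach at lengths (49/4, 9/4); label the merged cluster JKQ
  updated: d(JKQ,Z)=63/4
iteration 3: select JKQ,Z (d=63/4); attach at lengths (63/8, 63/8); label the merged cluster JKQZ
final tree: (((J:-13/4,K:65/4):49/4,Q:9/4):63/8,Z:63/8)
total length: 173/4

(((J:-13/4,K:65/4):49/4,Q:9/4):63/8,Z:63/8)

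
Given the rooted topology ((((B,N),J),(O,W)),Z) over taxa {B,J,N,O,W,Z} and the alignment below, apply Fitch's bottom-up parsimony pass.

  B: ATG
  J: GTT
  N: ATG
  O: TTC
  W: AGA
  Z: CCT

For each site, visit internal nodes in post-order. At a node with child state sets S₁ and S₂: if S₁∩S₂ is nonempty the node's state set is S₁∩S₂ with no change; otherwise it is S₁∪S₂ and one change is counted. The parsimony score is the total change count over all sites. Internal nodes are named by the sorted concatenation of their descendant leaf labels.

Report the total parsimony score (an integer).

[col 0] BN: children B:{A}, N:{A} ∩→ {A}; cost 0
[col 0] BJN: children BN:{A}, J:{G} ∪→ {A,G}; cost 1
[col 0] OW: children O:{T}, W:{A} ∪→ {A,T}; cost 1
[col 0] BJNOW: children BJN:{A,G}, OW:{A,T} ∩→ {A}; cost 0
[col 0] BJNOWZ: children BJNOW:{A}, Z:{C} ∪→ {A,C}; cost 1
[col 1] BN: children B:{T}, N:{T} ∩→ {T}; cost 0
[col 1] BJN: children BN:{T}, J:{T} ∩→ {T}; cost 0
[col 1] OW: children O:{T}, W:{G} ∪→ {G,T}; cost 1
[col 1] BJNOW: children BJN:{T}, OW:{G,T} ∩→ {T}; cost 0
[col 1] BJNOWZ: children BJNOW:{T}, Z:{C} ∪→ {C,T}; cost 1
[col 2] BN: children B:{G}, N:{G} ∩→ {G}; cost 0
[col 2] BJN: children BN:{G}, J:{T} ∪→ {G,T}; cost 1
[col 2] OW: children O:{C}, W:{A} ∪→ {A,C}; cost 1
[col 2] BJNOW: children BJN:{G,T}, OW:{A,C} ∪→ {A,C,G,T}; cost 1
[col 2] BJNOWZ: children BJNOW:{A,C,G,T}, Z:{T} ∩→ {T}; cost 0
per-site changes: [3, 2, 3]; total = 8

8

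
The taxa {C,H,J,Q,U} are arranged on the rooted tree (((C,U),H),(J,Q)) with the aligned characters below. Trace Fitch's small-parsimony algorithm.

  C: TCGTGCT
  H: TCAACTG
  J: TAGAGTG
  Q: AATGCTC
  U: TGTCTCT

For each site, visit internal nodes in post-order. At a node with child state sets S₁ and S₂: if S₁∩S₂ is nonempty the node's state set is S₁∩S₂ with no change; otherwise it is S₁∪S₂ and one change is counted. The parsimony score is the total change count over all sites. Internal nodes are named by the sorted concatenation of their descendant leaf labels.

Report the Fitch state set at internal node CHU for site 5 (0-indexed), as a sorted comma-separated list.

[col 0] CU: children C:{T}, U:{T} ∩→ {T}; cost 0
[col 0] CHU: children CU:{T}, H:{T} ∩→ {T}; cost 0
[col 0] JQ: children J:{T}, Q:{A} ∪→ {A,T}; cost 1
[col 0] CHJQU: children CHU:{T}, JQ:{A,T} ∩→ {T}; cost 0
[col 1] CU: children C:{C}, U:{G} ∪→ {C,G}; cost 1
[col 1] CHU: children CU:{C,G}, H:{C} ∩→ {C}; cost 0
[col 1] JQ: children J:{A}, Q:{A} ∩→ {A}; cost 0
[col 1] CHJQU: children CHU:{C}, JQ:{A} ∪→ {A,C}; cost 1
[col 2] CU: children C:{G}, U:{T} ∪→ {G,T}; cost 1
[col 2] CHU: children CU:{G,T}, H:{A} ∪→ {A,G,T}; cost 1
[col 2] JQ: children J:{G}, Q:{T} ∪→ {G,T}; cost 1
[col 2] CHJQU: children CHU:{A,G,T}, JQ:{G,T} ∩→ {G,T}; cost 0
[col 3] CU: children C:{T}, U:{C} ∪→ {C,T}; cost 1
[col 3] CHU: children CU:{C,T}, H:{A} ∪→ {A,C,T}; cost 1
[col 3] JQ: children J:{A}, Q:{G} ∪→ {A,G}; cost 1
[col 3] CHJQU: children CHU:{A,C,T}, JQ:{A,G} ∩→ {A}; cost 0
[col 4] CU: children C:{G}, U:{T} ∪→ {G,T}; cost 1
[col 4] CHU: children CU:{G,T}, H:{C} ∪→ {C,G,T}; cost 1
[col 4] JQ: children J:{G}, Q:{C} ∪→ {C,G}; cost 1
[col 4] CHJQU: children CHU:{C,G,T}, JQ:{C,G} ∩→ {C,G}; cost 0
[col 5] CU: children C:{C}, U:{C} ∩→ {C}; cost 0
[col 5] CHU: children CU:{C}, H:{T} ∪→ {C,T}; cost 1
[col 5] JQ: children J:{T}, Q:{T} ∩→ {T}; cost 0
[col 5] CHJQU: children CHU:{C,T}, JQ:{T} ∩→ {T}; cost 0
[col 6] CU: children C:{T}, U:{T} ∩→ {T}; cost 0
[col 6] CHU: children CU:{T}, H:{G} ∪→ {G,T}; cost 1
[col 6] JQ: children J:{G}, Q:{C} ∪→ {C,G}; cost 1
[col 6] CHJQU: children CHU:{G,T}, JQ:{C,G} ∩→ {G}; cost 0
per-site changes: [1, 2, 3, 3, 3, 1, 2]; total = 15

C,T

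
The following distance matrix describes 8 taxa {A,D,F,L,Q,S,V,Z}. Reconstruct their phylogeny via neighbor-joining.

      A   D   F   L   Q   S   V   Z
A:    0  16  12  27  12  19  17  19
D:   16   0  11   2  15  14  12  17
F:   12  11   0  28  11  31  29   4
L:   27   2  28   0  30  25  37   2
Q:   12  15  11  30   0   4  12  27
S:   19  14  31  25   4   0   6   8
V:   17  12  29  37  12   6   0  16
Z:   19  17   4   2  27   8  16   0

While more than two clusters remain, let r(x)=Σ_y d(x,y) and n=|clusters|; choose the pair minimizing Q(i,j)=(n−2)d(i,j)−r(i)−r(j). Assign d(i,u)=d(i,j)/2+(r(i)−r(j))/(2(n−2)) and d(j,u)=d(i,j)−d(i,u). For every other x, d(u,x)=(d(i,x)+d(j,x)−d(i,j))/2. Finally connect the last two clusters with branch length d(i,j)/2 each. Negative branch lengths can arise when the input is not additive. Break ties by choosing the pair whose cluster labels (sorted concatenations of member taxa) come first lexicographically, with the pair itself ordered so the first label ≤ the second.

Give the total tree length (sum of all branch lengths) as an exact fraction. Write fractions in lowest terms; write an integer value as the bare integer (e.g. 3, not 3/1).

1. join L+Z (d=2, Q=-232) ⇒ LZ; edges |L|=35/6, |Z|=-23/6
  updated: d(A,LZ)=22, d(D,LZ)=17/2, d(F,LZ)=15, d(LZ,Q)=55/2, d(LZ,S)=31/2, d(LZ,V)=51/2
2. join S+V (d=6, Q=-161) ⇒ SV; edges |S|=9/5, |V|=21/5
  updated: d(A,SV)=15, d(D,SV)=10, d(F,SV)=27, d(LZ,SV)=35/2, d(Q,SV)=5
3. join Q+SV (d=5, Q=-125) ⇒ QSV; edges |Q|=2, |SV|=3
  updated: d(A,QSV)=11, d(D,QSV)=10, d(F,QSV)=33/2, d(LZ,QSV)=20
4. join A+QSV (d=11, Q=-171/2) ⇒ AQSV; edges |A|=73/12, |QSV|=59/12
  updated: d(AQSV,D)=15/2, d(AQSV,F)=35/4, d(AQSV,LZ)=31/2
5. join AQSV+F (d=35/4, Q=-49) ⇒ AFQSV; edges |AQSV|=29/8, |F|=41/8
  updated: d(AFQSV,D)=39/8, d(AFQSV,LZ)=87/8
6. join AFQSV+D (d=39/8, Q=-97/4) ⇒ ADFQSV; edges |AFQSV|=29/8, |D|=5/4
  updated: d(ADFQSV,LZ)=29/4
7. join ADFQSV+LZ (d=29/4) ⇒ ADFLQSVZ; edges |ADFQSV|=29/8, |LZ|=29/8
final tree: ((((A:73/12,(Q:2,(S:9/5,V:21/5):3):59/12):29/8,F:41/8):29/8,D:5/4):29/8,(L:35/6,Z:-23/6):29/8)
total length: 359/8

359/8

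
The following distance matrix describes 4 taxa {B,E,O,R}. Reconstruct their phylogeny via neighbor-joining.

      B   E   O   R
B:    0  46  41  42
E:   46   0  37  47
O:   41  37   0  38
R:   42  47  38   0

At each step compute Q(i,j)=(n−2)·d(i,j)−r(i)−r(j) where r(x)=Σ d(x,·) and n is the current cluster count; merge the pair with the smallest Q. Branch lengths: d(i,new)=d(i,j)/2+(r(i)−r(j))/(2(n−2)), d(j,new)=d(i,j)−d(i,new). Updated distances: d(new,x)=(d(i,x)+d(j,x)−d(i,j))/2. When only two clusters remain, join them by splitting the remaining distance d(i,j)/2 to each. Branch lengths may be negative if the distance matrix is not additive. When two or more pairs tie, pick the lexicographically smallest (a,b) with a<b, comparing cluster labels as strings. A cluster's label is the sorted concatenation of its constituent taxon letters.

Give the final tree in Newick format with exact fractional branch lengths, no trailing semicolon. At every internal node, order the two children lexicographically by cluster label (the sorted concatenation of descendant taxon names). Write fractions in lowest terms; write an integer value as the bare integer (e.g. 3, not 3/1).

iteration 1: select B,R (d=42, Q=-172); attach at lengths (43/2, 41/2); label the merged cluster BR
  updated: d(BR,E)=51/2, d(BR,O)=37/2
iteration 2: select BR,E (d=51/2, Q=-81); attach at lengths (7/2, 22); label the merged cluster BER
  updated: d(BER,O)=15
iteration 3: select BER,O (d=15); attach at lengths (15/2, 15/2); label the merged cluster BEOR
final tree: (((B:43/2,R:41/2):7/2,E:22):15/2,O:15/2)
total length: 165/2

(((B:43/2,R:41/2):7/2,E:22):15/2,O:15/2)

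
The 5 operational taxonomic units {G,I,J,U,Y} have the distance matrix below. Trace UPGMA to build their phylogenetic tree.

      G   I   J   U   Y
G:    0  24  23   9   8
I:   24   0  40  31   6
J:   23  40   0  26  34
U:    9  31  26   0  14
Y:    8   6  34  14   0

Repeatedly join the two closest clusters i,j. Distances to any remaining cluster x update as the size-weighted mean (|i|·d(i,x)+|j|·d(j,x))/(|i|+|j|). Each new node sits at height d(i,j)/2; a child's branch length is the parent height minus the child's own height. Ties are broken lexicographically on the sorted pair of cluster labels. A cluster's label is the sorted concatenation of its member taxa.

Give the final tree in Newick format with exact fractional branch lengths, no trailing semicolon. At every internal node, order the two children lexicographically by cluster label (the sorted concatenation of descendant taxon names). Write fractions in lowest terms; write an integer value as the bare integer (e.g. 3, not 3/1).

(((G:9/2,U:9/2):41/8,(I:3,Y:3):53/8):23/4,J:123/8)

step 1: merge (I,Y) at d=6; branch lengths I→3, Y→3; new cluster IY
  updated: d(G,IY)=16, d(IY,J)=37, d(IY,U)=45/2
step 2: merge (G,U) at d=9; branch lengths G→9/2, U→9/2; new cluster GU
  updated: d(GU,IY)=77/4, d(GU,J)=49/2
step 3: merge (GU,IY) at d=77/4; branch lengths GU→41/8, IY→53/8; new cluster GIUY
  updated: d(GIUY,J)=123/4
step 4: merge (GIUY,J) at d=123/4; branch lengths GIUY→23/4, J→123/8; new cluster GIJUY
final tree: (((G:9/2,U:9/2):41/8,(I:3,Y:3):53/8):23/4,J:123/8)
total length: 383/8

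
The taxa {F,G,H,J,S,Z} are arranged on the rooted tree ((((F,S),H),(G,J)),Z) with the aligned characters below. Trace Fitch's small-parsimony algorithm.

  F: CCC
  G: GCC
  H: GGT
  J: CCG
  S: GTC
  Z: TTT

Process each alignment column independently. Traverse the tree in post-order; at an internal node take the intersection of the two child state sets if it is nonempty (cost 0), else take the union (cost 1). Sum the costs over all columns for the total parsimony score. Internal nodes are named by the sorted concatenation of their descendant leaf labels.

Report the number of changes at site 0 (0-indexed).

site 0, node FS: F={C} ∪ S={G} → {C,G} (+1)
site 0, node FHS: FS={C,G} ∩ H={G} → {G} (+0)
site 0, node GJ: G={G} ∪ J={C} → {C,G} (+1)
site 0, node FGHJS: FHS={G} ∩ GJ={C,G} → {G} (+0)
site 0, node FGHJSZ: FGHJS={G} ∪ Z={T} → {G,T} (+1)
site 1, node FS: F={C} ∪ S={T} → {C,T} (+1)
site 1, node FHS: FS={C,T} ∪ H={G} → {C,G,T} (+1)
site 1, node GJ: G={C} ∩ J={C} → {C} (+0)
site 1, node FGHJS: FHS={C,G,T} ∩ GJ={C} → {C} (+0)
site 1, node FGHJSZ: FGHJS={C} ∪ Z={T} → {C,T} (+1)
site 2, node FS: F={C} ∩ S={C} → {C} (+0)
site 2, node FHS: FS={C} ∪ H={T} → {C,T} (+1)
site 2, node GJ: G={C} ∪ J={G} → {C,G} (+1)
site 2, node FGHJS: FHS={C,T} ∩ GJ={C,G} → {C} (+0)
site 2, node FGHJSZ: FGHJS={C} ∪ Z={T} → {C,T} (+1)
per-site changes: [3, 3, 3]; total = 9

3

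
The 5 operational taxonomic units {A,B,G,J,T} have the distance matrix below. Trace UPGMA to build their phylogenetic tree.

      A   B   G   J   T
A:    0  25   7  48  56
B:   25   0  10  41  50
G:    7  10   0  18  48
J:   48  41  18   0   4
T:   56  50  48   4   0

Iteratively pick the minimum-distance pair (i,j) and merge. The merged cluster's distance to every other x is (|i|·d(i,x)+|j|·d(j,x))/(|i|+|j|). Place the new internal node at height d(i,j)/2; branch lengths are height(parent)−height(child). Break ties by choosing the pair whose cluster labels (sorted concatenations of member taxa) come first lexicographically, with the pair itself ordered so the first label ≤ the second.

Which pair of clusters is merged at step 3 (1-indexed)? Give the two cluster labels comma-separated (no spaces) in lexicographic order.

1. join J+T (d=4) ⇒ JT; edges |J|=2, |T|=2
  updated: d(A,JT)=52, d(B,JT)=91/2, d(G,JT)=33
2. join A+G (d=7) ⇒ AG; edges |A|=7/2, |G|=7/2
  updated: d(AG,B)=35/2, d(AG,JT)=85/2
3. join AG+B (d=35/2) ⇒ ABG; edges |AG|=21/4, |B|=35/4
  updated: d(ABG,JT)=87/2
4. join ABG+JT (d=87/2) ⇒ ABGJT; edges |ABG|=13, |JT|=79/4
final tree: (((A:7/2,G:7/2):21/4,B:35/4):13,(J:2,T:2):79/4)
total length: 231/4

AG,B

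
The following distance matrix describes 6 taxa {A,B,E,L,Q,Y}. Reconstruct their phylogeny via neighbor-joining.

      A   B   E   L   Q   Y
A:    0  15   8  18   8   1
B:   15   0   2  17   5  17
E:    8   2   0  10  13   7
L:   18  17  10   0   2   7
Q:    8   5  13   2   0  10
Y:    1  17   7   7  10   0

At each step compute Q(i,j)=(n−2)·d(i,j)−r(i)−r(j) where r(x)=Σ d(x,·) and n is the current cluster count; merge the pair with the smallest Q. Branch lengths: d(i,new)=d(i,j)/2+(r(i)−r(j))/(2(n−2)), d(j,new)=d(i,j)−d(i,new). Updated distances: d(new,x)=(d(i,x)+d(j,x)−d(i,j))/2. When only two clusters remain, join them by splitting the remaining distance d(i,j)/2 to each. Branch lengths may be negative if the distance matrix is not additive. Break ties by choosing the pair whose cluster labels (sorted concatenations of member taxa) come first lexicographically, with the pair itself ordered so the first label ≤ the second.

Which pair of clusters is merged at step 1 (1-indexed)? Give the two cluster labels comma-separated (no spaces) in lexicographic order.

A,Y

step 1: merge (A,Y) at d=1, Q=-88; branch lengths A→3/2, Y→-1/2; new cluster AY
  updated: d(AY,B)=31/2, d(AY,E)=7, d(AY,L)=12, d(AY,Q)=17/2
step 2: merge (B,E) at d=2, Q=-131/2; branch lengths B→9/4, E→-1/4; new cluster BE
  updated: d(AY,BE)=41/4, d(BE,L)=25/2, d(BE,Q)=8
step 3: merge (AY,BE) at d=41/4, Q=-41; branch lengths AY→41/8, BE→41/8; new cluster ABEY
  updated: d(ABEY,L)=57/8, d(ABEY,Q)=25/8
step 4: merge (ABEY,L) at d=57/8, Q=-49/4; branch lengths ABEY→33/8, L→3; new cluster ABELY
  updated: d(ABELY,Q)=-1
step 5: merge (ABELY,Q) at d=-1; branch lengths ABELY→-1/2, Q→-1/2; new cluster ABELQY
final tree: ((((A:3/2,Y:-1/2):41/8,(B:9/4,E:-1/4):41/8):33/8,L:3):-1/2,Q:-1/2)
total length: 155/8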